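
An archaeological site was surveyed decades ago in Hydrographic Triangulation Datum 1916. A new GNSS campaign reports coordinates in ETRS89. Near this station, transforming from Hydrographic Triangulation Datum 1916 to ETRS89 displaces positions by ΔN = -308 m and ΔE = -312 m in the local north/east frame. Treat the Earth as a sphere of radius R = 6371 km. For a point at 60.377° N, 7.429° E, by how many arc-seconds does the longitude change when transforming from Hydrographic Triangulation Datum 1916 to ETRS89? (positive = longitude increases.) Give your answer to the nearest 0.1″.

At latitude 60.377°, cos φ = 0.494291.
One radian of longitude at latitude φ spans R cos φ, so Δλ = ΔE / (R cos φ) = -312.0 / (6371000 × 0.494291) = -9.9075e-05 rad = -20.436″.

Δλ = -20.4″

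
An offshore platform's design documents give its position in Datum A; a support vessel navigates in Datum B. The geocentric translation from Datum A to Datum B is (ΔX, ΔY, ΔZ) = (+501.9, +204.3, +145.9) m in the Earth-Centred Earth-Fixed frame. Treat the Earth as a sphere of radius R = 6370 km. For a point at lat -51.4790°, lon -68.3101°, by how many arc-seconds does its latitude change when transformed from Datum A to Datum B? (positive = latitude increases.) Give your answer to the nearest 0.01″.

Δφ = 2.83″

sin φ = -0.782380, cos φ = 0.622801, sin λ = -0.929198, cos λ = 0.369583.
North component: ΔN = −sin φ cos λ·ΔX − sin φ sin λ·ΔY + cos φ·ΔZ = −(-0.782380)(0.369583)(501.9) − (-0.782380)(-0.929198)(204.3) + (0.622801)(145.9) = 87.47 m.
1° of latitude spans πR/180 = 111177 m, so Δφ = 87.47 / 111177 × 3600 = 2.832″.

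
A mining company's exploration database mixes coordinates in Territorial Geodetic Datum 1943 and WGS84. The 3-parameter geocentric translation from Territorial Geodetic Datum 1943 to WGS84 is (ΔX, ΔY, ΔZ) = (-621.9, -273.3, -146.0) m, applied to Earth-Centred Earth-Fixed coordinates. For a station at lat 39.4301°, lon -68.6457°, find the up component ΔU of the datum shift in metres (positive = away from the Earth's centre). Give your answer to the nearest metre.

At φ = 39.4301°, λ = -68.6457°: sin φ = 0.635136, cos φ = 0.772400, sin λ = -0.931347, cos λ = 0.364134.
ΔU = cos φ cos λ·ΔX + cos φ sin λ·ΔY + sin φ·ΔZ = (0.772400)(0.364134)(-621.9) + (0.772400)(-0.931347)(-273.3) + (0.635136)(-146.0) = -71.04 m.

ΔU = -71 m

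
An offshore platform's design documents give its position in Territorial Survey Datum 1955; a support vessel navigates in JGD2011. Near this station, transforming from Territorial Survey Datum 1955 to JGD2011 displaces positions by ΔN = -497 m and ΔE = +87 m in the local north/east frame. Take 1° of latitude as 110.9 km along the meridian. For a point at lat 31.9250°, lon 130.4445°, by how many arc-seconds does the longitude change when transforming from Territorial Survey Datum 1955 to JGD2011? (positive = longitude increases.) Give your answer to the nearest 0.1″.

Δλ = 3.3″

At latitude 31.9250°, cos φ = 0.848741.
1° of longitude at this latitude = 110.9 × cos φ = 94.13 km, so Δλ = 87.0 / 94125.4 = 0.0009243° = 3.327″.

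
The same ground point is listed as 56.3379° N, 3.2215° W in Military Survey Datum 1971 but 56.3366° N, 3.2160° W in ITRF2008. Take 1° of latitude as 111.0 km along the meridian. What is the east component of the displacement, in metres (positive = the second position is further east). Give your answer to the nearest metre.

ΔE = 338 m

Δφ = 56.3366° − 56.3379° = -0.0013°; Δλ = -3.2160° − -3.2215° = +0.0055°.
ΔN = Δφ × 111000 = -144.3 m; ΔE = Δλ × 111000 × cos(56.3379°) = +0.0055 × 111000 × 0.554294 = 338.4 m.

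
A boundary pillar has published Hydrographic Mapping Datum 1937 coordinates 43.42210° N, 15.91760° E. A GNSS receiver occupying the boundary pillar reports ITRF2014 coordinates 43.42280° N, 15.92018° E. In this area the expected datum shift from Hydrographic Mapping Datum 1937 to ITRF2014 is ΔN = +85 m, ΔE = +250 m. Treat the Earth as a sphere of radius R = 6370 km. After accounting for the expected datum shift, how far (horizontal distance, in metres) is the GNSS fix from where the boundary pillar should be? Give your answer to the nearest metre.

42 m

Observed coordinate differences: Δφ = +0.00070°, Δλ = +0.00258°.
Converting to metres (1° lat = 111177 m, cos φ = 0.726310): observed ΔN = 77.8 m, observed ΔE = 208.3 m.
Subtracting the expected shift leaves a residual of 77.8 − (85) = -7.2 m north and 208.3 − (250) = -41.7 m east.
Residual distance = √((-7.2)² + (-41.7)²) = 42.3 m.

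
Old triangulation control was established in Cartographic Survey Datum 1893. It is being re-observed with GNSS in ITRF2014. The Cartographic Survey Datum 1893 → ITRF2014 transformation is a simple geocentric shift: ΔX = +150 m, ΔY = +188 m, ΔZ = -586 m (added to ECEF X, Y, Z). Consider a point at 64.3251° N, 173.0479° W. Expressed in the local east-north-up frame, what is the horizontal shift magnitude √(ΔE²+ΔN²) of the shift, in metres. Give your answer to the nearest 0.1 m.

The local east axis at (φ, λ) is (−sin λ, cos λ, 0), so ΔE = −sin(-173.0479°)·150 + cos(-173.0479°)·188 = -168.46 m.
The local north axis is (−sin φ cos λ, −sin φ sin λ, cos φ), giving ΔN = 134.196 + 20.509 − 253.893 = -99.19 m.
Horizontal magnitude = √(ΔE² + ΔN²) = √((-168.46)² + (-99.19)²) = 195.49 m.

195.5 m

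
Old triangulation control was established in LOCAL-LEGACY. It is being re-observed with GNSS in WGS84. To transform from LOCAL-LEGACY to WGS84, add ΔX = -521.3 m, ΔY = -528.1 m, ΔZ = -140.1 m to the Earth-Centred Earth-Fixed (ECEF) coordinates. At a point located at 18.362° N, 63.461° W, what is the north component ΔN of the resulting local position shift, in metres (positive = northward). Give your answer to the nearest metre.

At φ = 18.362°, λ = -63.461°: sin φ = 0.315020, cos φ = 0.949085, sin λ = -0.894630, cos λ = 0.446807.
ΔN = −sin φ cos λ·ΔX − sin φ sin λ·ΔY + cos φ·ΔZ = −(0.315020)(0.446807)(-521.3) − (0.315020)(-0.894630)(-528.1) + (0.949085)(-140.1) = -208.42 m.

ΔN = -208 m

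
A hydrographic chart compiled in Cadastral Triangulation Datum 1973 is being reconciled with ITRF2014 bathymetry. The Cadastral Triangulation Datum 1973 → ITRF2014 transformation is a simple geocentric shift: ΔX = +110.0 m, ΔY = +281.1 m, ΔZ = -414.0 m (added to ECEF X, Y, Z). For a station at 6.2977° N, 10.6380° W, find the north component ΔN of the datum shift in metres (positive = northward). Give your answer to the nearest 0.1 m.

At φ = 6.2977°, λ = -10.6380°: sin φ = 0.109694, cos φ = 0.993965, sin λ = -0.184603, cos λ = 0.982813.
ΔN = −sin φ cos λ·ΔX − sin φ sin λ·ΔY + cos φ·ΔZ = −(0.109694)(0.982813)(110.0) − (0.109694)(-0.184603)(281.1) + (0.993965)(-414.0) = -417.67 m.

ΔN = -417.7 m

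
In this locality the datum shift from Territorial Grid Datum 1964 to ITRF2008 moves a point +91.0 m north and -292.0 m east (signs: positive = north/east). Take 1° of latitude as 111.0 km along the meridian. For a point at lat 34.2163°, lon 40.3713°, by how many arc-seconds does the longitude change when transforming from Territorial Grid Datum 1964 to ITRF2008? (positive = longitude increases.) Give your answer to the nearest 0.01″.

At latitude 34.2163°, cos φ = 0.826921.
1° of longitude at this latitude = 111.0 × cos φ = 91.79 km, so Δλ = -292.0 / 91788.2 = -0.0031812° = -11.452″.

Δλ = -11.45″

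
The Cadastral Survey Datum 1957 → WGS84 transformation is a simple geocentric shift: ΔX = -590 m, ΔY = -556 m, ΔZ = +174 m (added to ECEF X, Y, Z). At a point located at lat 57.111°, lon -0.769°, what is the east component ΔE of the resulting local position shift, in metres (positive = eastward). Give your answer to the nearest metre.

ΔE = -564 m

The local east axis at (φ, λ) is (−sin λ, cos λ, 0), so ΔE = −sin(-0.769°)·(-590) + cos(-0.769°)·(-556) = -563.87 m.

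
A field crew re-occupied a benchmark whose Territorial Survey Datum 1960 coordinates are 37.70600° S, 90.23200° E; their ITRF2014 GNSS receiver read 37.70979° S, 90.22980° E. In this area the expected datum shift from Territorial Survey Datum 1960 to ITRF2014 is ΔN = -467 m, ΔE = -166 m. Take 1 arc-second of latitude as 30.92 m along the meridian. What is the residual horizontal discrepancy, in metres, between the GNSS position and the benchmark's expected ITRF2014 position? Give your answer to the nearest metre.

53 m

Observed coordinate differences: Δφ = -0.00379°, Δλ = -0.00220°.
Converting to metres (1° lat = 111312 m, cos φ = 0.791159): observed ΔN = -421.9 m, observed ΔE = -193.7 m.
Subtracting the expected shift leaves a residual of -421.9 − (-467) = 45.1 m north and -193.7 − (-166) = -27.7 m east.
Residual distance = √(45.1² + (-27.7)²) = 53.0 m.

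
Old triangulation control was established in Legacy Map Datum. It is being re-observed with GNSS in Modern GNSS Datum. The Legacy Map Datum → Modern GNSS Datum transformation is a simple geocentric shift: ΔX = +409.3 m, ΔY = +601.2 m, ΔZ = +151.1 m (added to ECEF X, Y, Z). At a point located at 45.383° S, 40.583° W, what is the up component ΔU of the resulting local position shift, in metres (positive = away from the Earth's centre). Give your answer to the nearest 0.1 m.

ΔU = -163.9 m

The local up (radial) axis is (cos φ cos λ, cos φ sin λ, sin φ), giving ΔU = 218.329 − 274.702 − 107.556 = -163.93 m.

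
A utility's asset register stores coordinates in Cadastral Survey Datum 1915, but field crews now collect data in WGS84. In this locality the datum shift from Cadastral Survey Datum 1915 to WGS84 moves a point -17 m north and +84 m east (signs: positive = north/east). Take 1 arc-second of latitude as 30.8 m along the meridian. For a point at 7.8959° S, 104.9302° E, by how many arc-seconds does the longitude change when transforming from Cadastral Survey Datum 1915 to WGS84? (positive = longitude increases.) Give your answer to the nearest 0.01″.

Δλ = 2.75″

At latitude -7.8959°, cos φ = 0.990519.
1″ of longitude at this latitude = 30.80 × cos φ = 30.5080 m, so Δλ = 84.0 / 30.5080 = 2.753″.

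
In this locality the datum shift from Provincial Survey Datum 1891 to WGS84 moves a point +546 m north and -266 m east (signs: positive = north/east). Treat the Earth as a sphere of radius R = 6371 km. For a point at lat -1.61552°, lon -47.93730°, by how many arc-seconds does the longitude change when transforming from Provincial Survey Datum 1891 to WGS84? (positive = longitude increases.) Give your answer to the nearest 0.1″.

At latitude -1.61552°, cos φ = 0.999603.
One radian of longitude at latitude φ spans R cos φ, so Δλ = ΔE / (R cos φ) = -266.0 / (6371000 × 0.999603) = -4.1768e-05 rad = -8.615″.

Δλ = -8.6″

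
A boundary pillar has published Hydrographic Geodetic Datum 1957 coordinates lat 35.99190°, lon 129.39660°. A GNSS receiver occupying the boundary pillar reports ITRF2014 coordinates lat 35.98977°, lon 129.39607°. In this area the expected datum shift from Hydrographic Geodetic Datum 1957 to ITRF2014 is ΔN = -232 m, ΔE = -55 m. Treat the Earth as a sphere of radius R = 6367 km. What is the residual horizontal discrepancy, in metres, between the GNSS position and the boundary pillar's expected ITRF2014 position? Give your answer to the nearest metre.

Observed coordinate differences: Δφ = -0.00213°, Δλ = -0.00053°.
Converting to metres (1° lat = 111125 m, cos φ = 0.809100): observed ΔN = -236.7 m, observed ΔE = -47.7 m.
Subtracting the expected shift leaves a residual of -236.7 − (-232) = -4.7 m north and -47.7 − (-55) = 7.3 m east.
Residual distance = √((-4.7)² + 7.3²) = 8.7 m.

9 m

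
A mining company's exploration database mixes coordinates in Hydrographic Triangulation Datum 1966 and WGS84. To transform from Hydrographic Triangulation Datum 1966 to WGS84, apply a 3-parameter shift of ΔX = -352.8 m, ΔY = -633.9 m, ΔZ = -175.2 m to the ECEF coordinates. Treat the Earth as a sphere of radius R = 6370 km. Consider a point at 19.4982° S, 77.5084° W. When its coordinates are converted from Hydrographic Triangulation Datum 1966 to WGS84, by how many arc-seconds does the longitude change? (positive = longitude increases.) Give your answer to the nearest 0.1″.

Δλ = -16.5″

sin φ = -0.333777, cos φ = 0.942652, sin λ = -0.976328, cos λ = 0.216296.
East component: ΔE = −sin λ·ΔX + cos λ·ΔY = −(-0.976328)(-352.8) + (0.216296)(-633.9) = -481.56 m.
1° of latitude spans πR/180 = 111177 m; at latitude φ, 1° of longitude spans that × cos φ = 104801.7 m, so Δλ = -481.56 / 104801.7 × 3600 = -16.542″.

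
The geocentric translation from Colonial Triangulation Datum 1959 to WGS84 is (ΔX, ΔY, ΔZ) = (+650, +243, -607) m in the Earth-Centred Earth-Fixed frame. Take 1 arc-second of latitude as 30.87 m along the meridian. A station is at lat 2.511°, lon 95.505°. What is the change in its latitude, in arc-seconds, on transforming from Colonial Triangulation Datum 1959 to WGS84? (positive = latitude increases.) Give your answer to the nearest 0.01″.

sin φ = 0.043811, cos φ = 0.999040, sin λ = 0.995388, cos λ = -0.095933.
North component: ΔN = −sin φ cos λ·ΔX − sin φ sin λ·ΔY + cos φ·ΔZ = −(0.043811)(-0.095933)(650) − (0.043811)(0.995388)(243) + (0.999040)(-607) = -614.28 m.
1° of latitude spans 3600 × 30.87 = 111132 m, so Δφ = -614.28 / 111132 × 3600 = -19.899″.

Δφ = -19.90″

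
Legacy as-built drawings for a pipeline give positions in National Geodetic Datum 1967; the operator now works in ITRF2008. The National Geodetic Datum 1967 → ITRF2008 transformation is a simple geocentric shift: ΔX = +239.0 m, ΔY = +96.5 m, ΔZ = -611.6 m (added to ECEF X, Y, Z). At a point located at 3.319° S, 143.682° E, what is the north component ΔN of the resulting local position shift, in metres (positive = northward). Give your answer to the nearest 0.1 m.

The local north axis is (−sin φ cos λ, −sin φ sin λ, cos φ), giving ΔN = -11.149 + 3.309 − 610.574 = -618.41 m.

ΔN = -618.4 m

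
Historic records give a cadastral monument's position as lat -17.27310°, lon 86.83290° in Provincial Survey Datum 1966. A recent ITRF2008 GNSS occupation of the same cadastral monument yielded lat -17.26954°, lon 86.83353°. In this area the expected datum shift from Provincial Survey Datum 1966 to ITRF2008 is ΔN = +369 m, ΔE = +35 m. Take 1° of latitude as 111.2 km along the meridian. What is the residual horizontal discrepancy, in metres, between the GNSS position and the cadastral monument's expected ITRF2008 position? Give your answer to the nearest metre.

Observed coordinate differences: Δφ = +0.00356°, Δλ = +0.00063°.
Converting to metres (1° lat = 111200 m, cos φ = 0.954900): observed ΔN = 395.9 m, observed ΔE = 66.9 m.
Subtracting the expected shift leaves a residual of 395.9 − (369) = 26.9 m north and 66.9 − (35) = 31.9 m east.
Residual distance = √(26.9² + 31.9²) = 41.7 m.

42 m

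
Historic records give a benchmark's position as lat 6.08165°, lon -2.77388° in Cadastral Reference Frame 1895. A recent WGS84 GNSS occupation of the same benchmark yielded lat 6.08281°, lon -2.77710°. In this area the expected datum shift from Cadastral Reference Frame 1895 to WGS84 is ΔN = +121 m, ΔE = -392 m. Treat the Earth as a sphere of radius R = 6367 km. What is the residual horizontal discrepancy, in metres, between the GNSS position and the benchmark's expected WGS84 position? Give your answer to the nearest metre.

Observed coordinate differences: Δφ = +0.00116°, Δλ = -0.00322°.
Converting to metres (1° lat = 111125 m, cos φ = 0.994372): observed ΔN = 128.9 m, observed ΔE = -355.8 m.
Subtracting the expected shift leaves a residual of 128.9 − (121) = 7.9 m north and -355.8 − (-392) = 36.2 m east.
Residual distance = √(7.9² + 36.2²) = 37.0 m.

37 m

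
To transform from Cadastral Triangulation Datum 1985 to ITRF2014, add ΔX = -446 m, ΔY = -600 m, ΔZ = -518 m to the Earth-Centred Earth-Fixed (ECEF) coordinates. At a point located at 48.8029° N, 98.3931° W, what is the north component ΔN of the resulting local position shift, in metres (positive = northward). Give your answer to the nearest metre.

ΔN = -837 m

The local north axis is (−sin φ cos λ, −sin φ sin λ, cos φ), giving ΔN = -48.984 − 446.634 − 341.181 = -836.80 m.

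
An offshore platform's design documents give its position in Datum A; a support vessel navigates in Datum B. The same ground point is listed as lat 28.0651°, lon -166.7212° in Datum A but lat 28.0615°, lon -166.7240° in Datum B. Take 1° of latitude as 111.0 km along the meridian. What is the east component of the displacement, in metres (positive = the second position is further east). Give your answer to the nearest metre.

Δφ = 28.0615° − 28.0651° = -0.0036°; Δλ = -166.7240° − -166.7212° = -0.0028°.
ΔN = Δφ × 111000 = -399.6 m; ΔE = Δλ × 111000 × cos(28.0651°) = -0.0028 × 111000 × 0.882414 = -274.3 m.

ΔE = -274 m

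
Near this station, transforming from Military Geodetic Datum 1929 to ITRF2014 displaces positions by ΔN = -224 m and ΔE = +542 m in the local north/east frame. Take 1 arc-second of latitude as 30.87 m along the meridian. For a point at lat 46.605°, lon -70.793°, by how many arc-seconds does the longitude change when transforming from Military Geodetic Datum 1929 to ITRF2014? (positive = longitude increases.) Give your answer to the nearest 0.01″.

Δλ = 25.56″

At latitude 46.605°, cos φ = 0.687024.
1″ of longitude at this latitude = 30.87 × cos φ = 21.2084 m, so Δλ = 542.0 / 21.2084 = 25.556″.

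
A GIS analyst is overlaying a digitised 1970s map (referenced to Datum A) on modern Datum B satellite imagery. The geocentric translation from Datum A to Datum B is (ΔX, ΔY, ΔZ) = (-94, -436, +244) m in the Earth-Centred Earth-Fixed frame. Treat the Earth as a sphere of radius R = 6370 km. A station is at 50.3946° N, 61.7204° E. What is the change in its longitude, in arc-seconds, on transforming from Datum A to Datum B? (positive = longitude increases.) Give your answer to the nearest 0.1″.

sin φ = 0.770453, cos φ = 0.637497, sin λ = 0.880646, cos λ = 0.473775.
East component: ΔE = −sin λ·ΔX + cos λ·ΔY = −(0.880646)(-94) + (0.473775)(-436) = -123.79 m.
1° of latitude spans πR/180 = 111177 m; at latitude φ, 1° of longitude spans that × cos φ = 70875.3 m, so Δλ = -123.79 / 70875.3 × 3600 = -6.287″.

Δλ = -6.3″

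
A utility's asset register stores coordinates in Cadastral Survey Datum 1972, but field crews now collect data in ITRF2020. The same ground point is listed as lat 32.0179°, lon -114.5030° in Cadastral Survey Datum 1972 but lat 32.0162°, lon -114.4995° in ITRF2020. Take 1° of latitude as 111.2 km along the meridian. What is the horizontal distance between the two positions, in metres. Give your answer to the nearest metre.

380 m

Δφ = 32.0162° − 32.0179° = -0.0017°; Δλ = -114.4995° − -114.5030° = +0.0035°.
ΔN = Δφ × 111200 = -189.0 m; ΔE = Δλ × 111200 × cos(32.0179°) = +0.0035 × 111200 × 0.847883 = 330.0 m.
Distance = √(ΔE² + ΔN²) = √(330.0² + (-189.0)²) = 380.3 m.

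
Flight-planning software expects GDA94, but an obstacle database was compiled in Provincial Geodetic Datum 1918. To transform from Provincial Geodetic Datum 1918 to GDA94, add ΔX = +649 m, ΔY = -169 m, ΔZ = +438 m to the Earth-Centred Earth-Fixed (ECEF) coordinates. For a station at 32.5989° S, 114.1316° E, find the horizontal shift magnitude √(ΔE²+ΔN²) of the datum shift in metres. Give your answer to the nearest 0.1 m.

The local east axis at (φ, λ) is (−sin λ, cos λ, 0), so ΔE = −sin(114.1316°)·649 + cos(114.1316°)·(-169) = -523.19 m.
The local north axis is (−sin φ cos λ, −sin φ sin λ, cos φ), giving ΔN = -142.949 − 83.093 + 368.999 = 142.96 m.
Horizontal magnitude = √(ΔE² + ΔN²) = √((-523.19)² + 142.96²) = 542.37 m.

542.4 m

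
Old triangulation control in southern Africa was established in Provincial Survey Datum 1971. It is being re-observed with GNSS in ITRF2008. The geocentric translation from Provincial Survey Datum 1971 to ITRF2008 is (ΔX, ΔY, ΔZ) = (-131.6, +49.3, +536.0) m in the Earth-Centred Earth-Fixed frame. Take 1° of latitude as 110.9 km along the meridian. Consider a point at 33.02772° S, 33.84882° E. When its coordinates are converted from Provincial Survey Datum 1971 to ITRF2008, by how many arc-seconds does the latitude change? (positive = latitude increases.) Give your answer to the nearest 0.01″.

Δφ = 13.14″

sin φ = -0.545045, cos φ = 0.838407, sin λ = 0.557003, cos λ = 0.830510.
North component: ΔN = −sin φ cos λ·ΔX − sin φ sin λ·ΔY + cos φ·ΔZ = −(-0.545045)(0.830510)(-131.6) − (-0.545045)(0.557003)(49.3) + (0.838407)(536.0) = 404.78 m.
1° of latitude spans 110900 m, so Δφ = 404.78 / 110900 × 3600 = 13.140″.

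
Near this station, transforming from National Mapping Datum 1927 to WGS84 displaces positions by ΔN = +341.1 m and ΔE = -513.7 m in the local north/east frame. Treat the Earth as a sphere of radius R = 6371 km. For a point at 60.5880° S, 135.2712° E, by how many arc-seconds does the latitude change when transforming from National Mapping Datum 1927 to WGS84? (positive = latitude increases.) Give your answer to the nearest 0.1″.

On a sphere of radius R, 1 rad of latitude = R, so Δφ = ΔN / R = 341.1 / 6371000 = 5.3539e-05 rad = 11.043″.

Δφ = 11.0″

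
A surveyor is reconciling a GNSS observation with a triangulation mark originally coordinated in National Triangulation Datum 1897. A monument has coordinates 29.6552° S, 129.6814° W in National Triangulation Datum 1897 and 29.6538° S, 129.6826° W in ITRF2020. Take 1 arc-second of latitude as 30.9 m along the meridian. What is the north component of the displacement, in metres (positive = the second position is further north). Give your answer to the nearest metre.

ΔN = 156 m

Δφ = -29.6538° − -29.6552° = +0.0014°; Δλ = -129.6826° − -129.6814° = -0.0012°.
1° of latitude = 3600 × 30.90 = 111240 m.
ΔN = Δφ × 111240 = 155.7 m; ΔE = Δλ × 111240 × cos(-29.6552°) = -0.0012 × 111240 × 0.869019 = -116.0 m.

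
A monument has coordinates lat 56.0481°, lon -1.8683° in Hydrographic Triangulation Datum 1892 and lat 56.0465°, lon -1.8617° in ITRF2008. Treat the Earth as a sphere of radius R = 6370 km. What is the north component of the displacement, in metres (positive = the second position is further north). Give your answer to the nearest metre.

Δφ = 56.0465° − 56.0481° = -0.0016°; Δλ = -1.8617° − -1.8683° = +0.0066°.
1° along a meridian = πR/180 = 111177 m.
ΔN = Δφ × 111177 = -177.9 m; ΔE = Δλ × 111177 × cos(56.0481°) = +0.0066 × 111177 × 0.558497 = 409.8 m.

ΔN = -178 m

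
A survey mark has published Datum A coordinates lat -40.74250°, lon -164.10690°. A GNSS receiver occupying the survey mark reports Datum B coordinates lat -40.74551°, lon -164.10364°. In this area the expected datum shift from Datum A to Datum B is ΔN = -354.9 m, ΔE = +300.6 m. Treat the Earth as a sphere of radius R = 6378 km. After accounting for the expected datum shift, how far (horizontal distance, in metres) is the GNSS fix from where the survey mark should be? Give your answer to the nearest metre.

32 m

Observed coordinate differences: Δφ = -0.00301°, Δλ = +0.00326°.
Converting to metres (1° lat = 111317 m, cos φ = 0.757650): observed ΔN = -335.1 m, observed ΔE = 274.9 m.
Subtracting the expected shift leaves a residual of -335.1 − (-354.9) = 19.8 m north and 274.9 − (300.6) = -25.7 m east.
Residual distance = √(19.8² + (-25.7)²) = 32.4 m.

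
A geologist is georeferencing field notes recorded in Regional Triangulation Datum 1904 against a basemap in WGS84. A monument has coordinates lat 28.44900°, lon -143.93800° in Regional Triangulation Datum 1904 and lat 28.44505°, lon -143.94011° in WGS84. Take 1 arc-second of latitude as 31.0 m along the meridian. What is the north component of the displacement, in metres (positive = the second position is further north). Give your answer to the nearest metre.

ΔN = -441 m

Δφ = 28.44505° − 28.44900° = -0.00395°; Δλ = -143.94011° − -143.93800° = -0.00211°.
1° of latitude = 3600 × 31.00 = 111600 m.
ΔN = Δφ × 111600 = -440.8 m; ΔE = Δλ × 111600 × cos(28.44900°) = -0.00211 × 111600 × 0.879241 = -207.0 m.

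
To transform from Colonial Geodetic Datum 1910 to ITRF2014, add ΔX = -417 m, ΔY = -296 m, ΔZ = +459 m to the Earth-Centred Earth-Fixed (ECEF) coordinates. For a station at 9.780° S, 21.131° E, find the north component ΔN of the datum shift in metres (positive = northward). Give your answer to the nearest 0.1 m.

At φ = -9.780°, λ = 21.131°: sin φ = -0.169866, cos φ = 0.985467, sin λ = 0.360502, cos λ = 0.932759.
ΔN = −sin φ cos λ·ΔX − sin φ sin λ·ΔY + cos φ·ΔZ = −(-0.169866)(0.932759)(-417) − (-0.169866)(0.360502)(-296) + (0.985467)(459) = 368.13 m.

ΔN = 368.1 m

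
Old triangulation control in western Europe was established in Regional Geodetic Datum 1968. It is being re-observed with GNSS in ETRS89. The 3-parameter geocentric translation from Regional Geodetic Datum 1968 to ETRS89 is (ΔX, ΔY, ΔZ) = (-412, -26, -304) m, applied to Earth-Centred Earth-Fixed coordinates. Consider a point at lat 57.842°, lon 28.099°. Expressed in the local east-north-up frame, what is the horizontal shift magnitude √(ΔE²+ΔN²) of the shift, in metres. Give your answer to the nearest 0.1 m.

231.7 m

The local east axis at (φ, λ) is (−sin λ, cos λ, 0), so ΔE = −sin(28.099°)·(-412) + cos(28.099°)·(-26) = 171.12 m.
The local north axis is (−sin φ cos λ, −sin φ sin λ, cos φ), giving ΔN = 307.682 + 10.367 − 161.806 = 156.24 m.
Horizontal magnitude = √(ΔE² + ΔN²) = √(171.12² + 156.24²) = 231.72 m.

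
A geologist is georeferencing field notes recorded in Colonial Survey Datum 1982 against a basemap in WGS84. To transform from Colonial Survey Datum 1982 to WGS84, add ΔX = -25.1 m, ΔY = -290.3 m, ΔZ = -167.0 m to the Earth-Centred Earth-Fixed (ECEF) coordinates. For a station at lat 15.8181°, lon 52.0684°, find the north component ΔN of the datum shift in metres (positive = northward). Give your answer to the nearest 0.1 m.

ΔN = -94.1 m

The local north axis is (−sin φ cos λ, −sin φ sin λ, cos φ), giving ΔN = 4.206 + 62.414 − 160.676 = -94.06 m.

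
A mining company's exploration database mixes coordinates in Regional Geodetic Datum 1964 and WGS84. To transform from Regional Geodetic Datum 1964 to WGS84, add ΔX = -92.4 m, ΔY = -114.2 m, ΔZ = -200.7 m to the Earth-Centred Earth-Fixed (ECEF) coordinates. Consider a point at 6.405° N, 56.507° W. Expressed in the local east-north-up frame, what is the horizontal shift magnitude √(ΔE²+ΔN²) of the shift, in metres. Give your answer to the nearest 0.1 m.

247.8 m

The local east axis at (φ, λ) is (−sin λ, cos λ, 0), so ΔE = −sin(-56.507°)·(-92.4) + cos(-56.507°)·(-114.2) = -140.08 m.
The local north axis is (−sin φ cos λ, −sin φ sin λ, cos φ), giving ΔN = 5.688 − 10.624 − 199.447 = -204.38 m.
Horizontal magnitude = √(ΔE² + ΔN²) = √((-140.08)² + (-204.38)²) = 247.78 m.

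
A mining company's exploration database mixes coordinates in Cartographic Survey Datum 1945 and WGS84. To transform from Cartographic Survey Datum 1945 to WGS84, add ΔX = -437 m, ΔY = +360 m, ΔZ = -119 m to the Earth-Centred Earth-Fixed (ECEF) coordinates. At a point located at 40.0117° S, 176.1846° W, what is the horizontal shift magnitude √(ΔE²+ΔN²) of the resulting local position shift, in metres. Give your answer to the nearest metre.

At φ = -40.0117°, λ = -176.1846°: sin φ = -0.642944, cos φ = 0.765913, sin λ = -0.066542, cos λ = -0.997784.
ΔE = −sin λ·ΔX + cos λ·ΔY = −(-0.066542)·(-437) + (-0.997784)·(360) = -388.28 m.
ΔN = −sin φ cos λ·ΔX − sin φ sin λ·ΔY + cos φ·ΔZ = −(-0.642944)(-0.997784)(-437) − (-0.642944)(-0.066542)(360) + (0.765913)(-119) = 173.80 m.
Horizontal magnitude = √(ΔE² + ΔN²) = √((-388.28)² + 173.80²) = 425.40 m.

425 m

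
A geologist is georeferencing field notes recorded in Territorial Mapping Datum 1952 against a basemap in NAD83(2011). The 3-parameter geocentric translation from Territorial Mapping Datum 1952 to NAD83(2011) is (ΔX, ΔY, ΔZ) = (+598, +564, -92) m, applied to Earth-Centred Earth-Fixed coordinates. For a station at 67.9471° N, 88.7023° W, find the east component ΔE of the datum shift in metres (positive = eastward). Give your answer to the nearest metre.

ΔE = 611 m

At φ = 67.9471°, λ = -88.7023°: sin φ = 0.926838, cos φ = 0.375462, sin λ = -0.999744, cos λ = 0.022647.
ΔE = −sin λ·ΔX + cos λ·ΔY = −(-0.999744)·(598) + (0.022647)·(564) = 610.62 m.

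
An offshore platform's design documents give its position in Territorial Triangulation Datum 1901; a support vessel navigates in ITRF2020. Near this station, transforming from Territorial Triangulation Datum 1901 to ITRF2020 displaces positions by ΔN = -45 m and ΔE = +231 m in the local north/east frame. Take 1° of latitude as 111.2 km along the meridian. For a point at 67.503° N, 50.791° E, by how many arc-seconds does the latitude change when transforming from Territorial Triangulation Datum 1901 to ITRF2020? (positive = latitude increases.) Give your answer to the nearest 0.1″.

1° of latitude = 111.2 km, so Δφ = -45.0 / 111200 = -0.0004047° = -1.457″.

Δφ = -1.5″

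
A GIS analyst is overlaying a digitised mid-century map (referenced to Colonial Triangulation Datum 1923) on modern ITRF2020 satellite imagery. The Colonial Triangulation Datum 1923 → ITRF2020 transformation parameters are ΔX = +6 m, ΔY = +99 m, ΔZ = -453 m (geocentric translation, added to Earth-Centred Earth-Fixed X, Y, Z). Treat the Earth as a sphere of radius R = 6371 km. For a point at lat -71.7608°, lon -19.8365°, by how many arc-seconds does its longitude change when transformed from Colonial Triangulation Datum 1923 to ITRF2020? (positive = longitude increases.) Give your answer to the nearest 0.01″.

Δλ = 9.84″

sin φ = -0.949758, cos φ = 0.312985, sin λ = -0.339337, cos λ = 0.940665.
East component: ΔE = −sin λ·ΔX + cos λ·ΔY = −(-0.339337)(6) + (0.940665)(99) = 95.16 m.
1° of latitude spans πR/180 = 111195 m; at latitude φ, 1° of longitude spans that × cos φ = 34802.3 m, so Δλ = 95.16 / 34802.3 × 3600 = 9.844″.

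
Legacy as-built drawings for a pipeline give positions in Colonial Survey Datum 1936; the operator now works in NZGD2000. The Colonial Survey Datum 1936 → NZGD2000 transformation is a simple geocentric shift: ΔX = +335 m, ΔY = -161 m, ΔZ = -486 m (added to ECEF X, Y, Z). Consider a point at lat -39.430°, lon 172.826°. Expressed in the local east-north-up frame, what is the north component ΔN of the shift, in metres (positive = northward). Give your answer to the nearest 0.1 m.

At φ = -39.430°, λ = 172.826°: sin φ = -0.635135, cos φ = 0.772401, sin λ = 0.124883, cos λ = -0.992171.
ΔN = −sin φ cos λ·ΔX − sin φ sin λ·ΔY + cos φ·ΔZ = −(-0.635135)(-0.992171)(335) − (-0.635135)(0.124883)(-161) + (0.772401)(-486) = -599.26 m.

ΔN = -599.3 m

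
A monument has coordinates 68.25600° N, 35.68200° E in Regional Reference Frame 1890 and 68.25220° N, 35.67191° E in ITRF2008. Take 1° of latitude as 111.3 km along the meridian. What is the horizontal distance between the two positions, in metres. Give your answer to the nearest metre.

593 m

Δφ = 68.25220° − 68.25600° = -0.00380°; Δλ = 35.67191° − 35.68200° = -0.01009°.
ΔN = Δφ × 111300 = -422.9 m; ΔE = Δλ × 111300 × cos(68.25600°) = -0.01009 × 111300 × 0.370460 = -416.0 m.
Distance = √(ΔE² + ΔN²) = √((-416.0)² + (-422.9)²) = 593.3 m.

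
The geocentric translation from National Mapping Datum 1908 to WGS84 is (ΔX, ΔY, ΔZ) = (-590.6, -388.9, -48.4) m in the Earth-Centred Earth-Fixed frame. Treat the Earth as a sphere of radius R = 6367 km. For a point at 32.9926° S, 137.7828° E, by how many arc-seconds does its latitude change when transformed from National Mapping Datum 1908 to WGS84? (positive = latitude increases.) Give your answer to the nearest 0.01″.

Δφ = 1.79″

sin φ = -0.544531, cos φ = 0.838741, sin λ = 0.671943, cos λ = -0.740603.
North component: ΔN = −sin φ cos λ·ΔX − sin φ sin λ·ΔY + cos φ·ΔZ = −(-0.544531)(-0.740603)(-590.6) − (-0.544531)(0.671943)(-388.9) + (0.838741)(-48.4) = 55.29 m.
1° of latitude spans πR/180 = 111125 m, so Δφ = 55.29 / 111125 × 3600 = 1.791″.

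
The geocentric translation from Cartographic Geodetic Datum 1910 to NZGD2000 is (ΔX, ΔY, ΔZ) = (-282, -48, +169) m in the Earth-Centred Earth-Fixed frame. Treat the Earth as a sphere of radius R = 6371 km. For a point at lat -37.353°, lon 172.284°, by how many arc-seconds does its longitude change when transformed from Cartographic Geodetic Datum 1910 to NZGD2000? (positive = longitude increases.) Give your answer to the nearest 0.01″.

sin φ = -0.606724, cos φ = 0.794913, sin λ = 0.134263, cos λ = -0.990946.
East component: ΔE = −sin λ·ΔX + cos λ·ΔY = −(0.134263)(-282) + (-0.990946)(-48) = 85.43 m.
1° of latitude spans πR/180 = 111195 m; at latitude φ, 1° of longitude spans that × cos φ = 88390.2 m, so Δλ = 85.43 / 88390.2 × 3600 = 3.479″.

Δλ = 3.48″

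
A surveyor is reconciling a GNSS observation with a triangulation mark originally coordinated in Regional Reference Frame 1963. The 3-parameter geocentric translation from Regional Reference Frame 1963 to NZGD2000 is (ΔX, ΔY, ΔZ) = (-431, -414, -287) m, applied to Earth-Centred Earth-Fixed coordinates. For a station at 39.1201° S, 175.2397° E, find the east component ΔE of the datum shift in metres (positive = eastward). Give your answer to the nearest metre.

ΔE = 448 m

The local east axis at (φ, λ) is (−sin λ, cos λ, 0), so ΔE = −sin(175.2397°)·(-431) + cos(175.2397°)·(-414) = 448.34 m.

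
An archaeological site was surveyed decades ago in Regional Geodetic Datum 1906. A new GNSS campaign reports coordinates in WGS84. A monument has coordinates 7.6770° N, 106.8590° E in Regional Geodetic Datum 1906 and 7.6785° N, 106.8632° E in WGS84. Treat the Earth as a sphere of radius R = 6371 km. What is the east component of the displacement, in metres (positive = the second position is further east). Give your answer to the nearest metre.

ΔE = 463 m

Δφ = 7.6785° − 7.6770° = +0.0015°; Δλ = 106.8632° − 106.8590° = +0.0042°.
1° along a meridian = πR/180 = 111195 m.
ΔN = Δφ × 111195 = 166.8 m; ΔE = Δλ × 111195 × cos(7.6770°) = +0.0042 × 111195 × 0.991037 = 462.8 m.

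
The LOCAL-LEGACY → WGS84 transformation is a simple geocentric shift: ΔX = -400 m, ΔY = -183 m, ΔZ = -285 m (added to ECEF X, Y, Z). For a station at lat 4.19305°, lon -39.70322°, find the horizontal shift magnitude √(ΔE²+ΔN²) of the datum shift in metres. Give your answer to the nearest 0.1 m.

479.7 m

The local east axis at (φ, λ) is (−sin λ, cos λ, 0), so ΔE = −sin(-39.70322°)·(-400) + cos(-39.70322°)·(-183) = -396.32 m.
The local north axis is (−sin φ cos λ, −sin φ sin λ, cos φ), giving ΔN = 22.501 − 8.548 − 284.237 = -270.28 m.
Horizontal magnitude = √(ΔE² + ΔN²) = √((-396.32)² + (-270.28)²) = 479.71 m.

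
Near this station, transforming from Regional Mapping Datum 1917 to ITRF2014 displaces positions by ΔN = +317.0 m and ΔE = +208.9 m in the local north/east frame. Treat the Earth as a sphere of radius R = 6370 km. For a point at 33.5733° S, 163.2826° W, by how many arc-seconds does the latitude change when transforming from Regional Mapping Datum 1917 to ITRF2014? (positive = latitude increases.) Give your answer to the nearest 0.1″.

Δφ = 10.3″

On a sphere of radius R, 1 rad of latitude = R, so Δφ = ΔN / R = 317.0 / 6370000 = 4.9765e-05 rad = 10.265″.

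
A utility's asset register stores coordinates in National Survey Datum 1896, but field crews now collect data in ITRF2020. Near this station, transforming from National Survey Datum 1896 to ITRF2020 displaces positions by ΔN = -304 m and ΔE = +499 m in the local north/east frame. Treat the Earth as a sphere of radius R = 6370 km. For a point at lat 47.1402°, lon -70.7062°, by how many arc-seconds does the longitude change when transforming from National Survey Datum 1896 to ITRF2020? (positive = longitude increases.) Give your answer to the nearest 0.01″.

At latitude 47.1402°, cos φ = 0.680207.
One radian of longitude at latitude φ spans R cos φ, so Δλ = ΔE / (R cos φ) = 499.0 / (6370000 × 0.680207) = 1.1516e-04 rad = 23.754″.

Δλ = 23.75″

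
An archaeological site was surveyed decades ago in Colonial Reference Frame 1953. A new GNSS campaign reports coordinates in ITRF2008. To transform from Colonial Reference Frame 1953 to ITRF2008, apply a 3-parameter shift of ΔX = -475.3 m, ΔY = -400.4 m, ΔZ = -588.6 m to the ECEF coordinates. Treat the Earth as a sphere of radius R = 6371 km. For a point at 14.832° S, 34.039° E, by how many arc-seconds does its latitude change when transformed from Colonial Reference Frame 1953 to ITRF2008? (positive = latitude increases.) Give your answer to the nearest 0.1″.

Δφ = -23.5″

sin φ = -0.255986, cos φ = 0.966681, sin λ = 0.559757, cos λ = 0.828657.
North component: ΔN = −sin φ cos λ·ΔX − sin φ sin λ·ΔY + cos φ·ΔZ = −(-0.255986)(0.828657)(-475.3) − (-0.255986)(0.559757)(-400.4) + (0.966681)(-588.6) = -727.18 m.
1° of latitude spans πR/180 = 111195 m, so Δφ = -727.18 / 111195 × 3600 = -23.543″.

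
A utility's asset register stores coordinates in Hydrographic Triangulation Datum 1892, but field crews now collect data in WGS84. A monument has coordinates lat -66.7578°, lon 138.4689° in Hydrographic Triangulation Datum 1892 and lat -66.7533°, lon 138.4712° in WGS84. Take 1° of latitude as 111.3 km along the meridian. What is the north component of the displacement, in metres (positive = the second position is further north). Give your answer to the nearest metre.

ΔN = 501 m

Δφ = -66.7533° − -66.7578° = +0.0045°; Δλ = 138.4712° − 138.4689° = +0.0023°.
ΔN = Δφ × 111300 = 500.9 m; ΔE = Δλ × 111300 × cos(-66.7578°) = +0.0023 × 111300 × 0.394619 = 101.0 m.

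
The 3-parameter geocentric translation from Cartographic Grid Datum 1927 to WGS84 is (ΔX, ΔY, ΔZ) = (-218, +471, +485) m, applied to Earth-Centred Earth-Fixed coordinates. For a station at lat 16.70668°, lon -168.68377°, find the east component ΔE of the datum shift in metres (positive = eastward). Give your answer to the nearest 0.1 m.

The local east axis at (φ, λ) is (−sin λ, cos λ, 0), so ΔE = −sin(-168.68377°)·(-218) + cos(-168.68377°)·471 = -504.62 m.

ΔE = -504.6 m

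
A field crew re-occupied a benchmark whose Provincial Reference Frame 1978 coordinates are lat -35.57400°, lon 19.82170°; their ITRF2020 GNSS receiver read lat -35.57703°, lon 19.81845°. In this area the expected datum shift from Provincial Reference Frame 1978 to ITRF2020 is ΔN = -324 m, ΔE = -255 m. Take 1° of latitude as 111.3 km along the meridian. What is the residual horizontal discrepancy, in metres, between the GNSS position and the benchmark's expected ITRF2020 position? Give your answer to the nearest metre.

41 m

Observed coordinate differences: Δφ = -0.00303°, Δλ = -0.00325°.
Converting to metres (1° lat = 111300 m, cos φ = 0.813365): observed ΔN = -337.2 m, observed ΔE = -294.2 m.
Subtracting the expected shift leaves a residual of -337.2 − (-324) = -13.2 m north and -294.2 − (-255) = -39.2 m east.
Residual distance = √((-13.2)² + (-39.2)²) = 41.4 m.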